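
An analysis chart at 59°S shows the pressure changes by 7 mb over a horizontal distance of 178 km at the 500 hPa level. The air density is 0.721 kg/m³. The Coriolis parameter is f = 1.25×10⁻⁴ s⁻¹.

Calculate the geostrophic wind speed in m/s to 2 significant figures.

44 m/s

Pressure gradient: |∂P/∂n| = 700 Pa / 178000 m = 3.93×10⁻³ Pa/m
Geostrophic balance (pressure-gradient force = Coriolis force):
V_g = (1/(fρ)) |∂P/∂n| = 3.93×10⁻³ / (1.25×10⁻⁴ × 0.721) = 43.6 m/s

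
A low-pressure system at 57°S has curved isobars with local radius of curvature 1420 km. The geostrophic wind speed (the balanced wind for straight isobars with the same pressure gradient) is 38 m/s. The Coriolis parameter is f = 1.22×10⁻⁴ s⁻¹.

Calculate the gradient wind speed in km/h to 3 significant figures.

Around a low, centrifugal force acts outward with Coriolis, so pressure-gradient force balances both:
(1/ρ)|∂P/∂n| = fV + V²/R  →  V² + fR·V − fR·V_g = 0
With fR = 1.22×10⁻⁴ × 1420×10³ m = 173 m/s:
V = [−fR + √((fR)² + 4 fR V_g)]/2 = [−173 + √(173² + 4×173×38)]/2 = 32.1 m/s
Subgeostrophic (V < V_g = 38 m/s), as expected around a low.
Converting: 32.1 m/s × 3.6 = 115 km/h

115 km/h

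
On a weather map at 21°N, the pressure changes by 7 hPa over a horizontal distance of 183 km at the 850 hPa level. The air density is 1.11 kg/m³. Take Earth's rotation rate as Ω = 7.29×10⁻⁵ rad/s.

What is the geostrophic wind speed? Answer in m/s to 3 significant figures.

Coriolis parameter at 21°N:
f = 2Ω sin φ = 2 × 7.29×10⁻⁵ × sin 21° = 5.23×10⁻⁵ s⁻¹
Pressure gradient: |∂P/∂n| = 700 Pa / 183000 m = 3.83×10⁻³ Pa/m
Geostrophic balance (pressure-gradient force = Coriolis force):
V_g = (1/(fρ)) |∂P/∂n| = 3.83×10⁻³ / (5.23×10⁻⁵ × 1.11) = 66.0 m/s

66.0 m/s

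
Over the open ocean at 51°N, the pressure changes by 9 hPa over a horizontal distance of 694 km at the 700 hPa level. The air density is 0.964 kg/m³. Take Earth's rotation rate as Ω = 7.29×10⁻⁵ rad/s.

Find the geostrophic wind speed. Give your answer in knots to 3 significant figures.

23.1 knots

Coriolis parameter at 51°N:
f = 2Ω sin φ = 2 × 7.29×10⁻⁵ × sin 51° = 1.13×10⁻⁴ s⁻¹
Pressure gradient: |∂P/∂n| = 900 Pa / 694000 m = 1.30×10⁻³ Pa/m
Geostrophic balance (pressure-gradient force = Coriolis force):
V_g = (1/(fρ)) |∂P/∂n| = 1.30×10⁻³ / (1.13×10⁻⁴ × 0.964) = 11.9 m/s
Converting: 11.9 m/s × 1.944 = 23.1 knots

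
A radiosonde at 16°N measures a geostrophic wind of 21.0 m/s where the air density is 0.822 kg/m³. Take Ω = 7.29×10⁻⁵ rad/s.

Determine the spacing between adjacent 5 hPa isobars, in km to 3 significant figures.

Coriolis parameter at 16°N:
f = 2Ω sin φ = 2 × 7.29×10⁻⁵ × sin 16° = 4.02×10⁻⁵ s⁻¹
Geostrophic balance rearranged: |∂P/∂n| = f ρ V_g
|∂P/∂n| = 4.02×10⁻⁵ × 0.822 × 21.0 = 6.94×10⁻⁴ Pa/m
Isobar spacing: Δn = ΔP/|∂P/∂n| = 500 Pa / 6.94×10⁻⁴ Pa/m = 720748 m ≈ 721 km

721 km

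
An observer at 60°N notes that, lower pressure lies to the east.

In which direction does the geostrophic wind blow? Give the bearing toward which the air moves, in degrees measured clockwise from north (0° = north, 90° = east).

180°

The pressure-gradient force points toward the east (bearing 090°).
Geostrophic balance: in the Northern Hemisphere the Coriolis force deflects motion to the right, so the geostrophic wind blows 90° to the right of the pressure-gradient force (low pressure on the left).
Rotating 090° by 90° clockwise gives 180° — the wind blows toward the south.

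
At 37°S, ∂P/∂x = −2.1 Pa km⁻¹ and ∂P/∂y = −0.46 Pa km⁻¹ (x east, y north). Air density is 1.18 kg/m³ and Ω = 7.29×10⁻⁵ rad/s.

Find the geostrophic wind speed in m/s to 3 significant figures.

20.8 m/s

Coriolis parameter at 37°S:
f = 2Ω sin φ = 2 × 7.29×10⁻⁵ × sin 37° = 8.77×10⁻⁵ s⁻¹
In the Southern Hemisphere f is negative: f = −8.77×10⁻⁵ s⁻¹.
Component geostrophic relations (x east, y north):
u_g = −(1/(fρ)) ∂P/∂y,  v_g = (1/(fρ)) ∂P/∂x
u_g = −(−0.46×10⁻³)/(−8.77×10⁻⁵ × 1.18) = −4.44 m/s;  v_g = (−2.1×10⁻³)/(−8.77×10⁻⁵ × 1.18) = 20.3 m/s
|V_g| = √(u_g² + v_g²) = 20.8 m/s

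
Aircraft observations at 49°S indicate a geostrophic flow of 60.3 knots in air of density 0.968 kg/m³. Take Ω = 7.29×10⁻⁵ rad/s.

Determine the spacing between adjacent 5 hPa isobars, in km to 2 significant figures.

150 km

Coriolis parameter at 49°S:
f = 2Ω sin φ = 2 × 7.29×10⁻⁵ × sin 49° = 1.10×10⁻⁴ s⁻¹
Wind speed in SI: 60.3 knots = 31.0 m/s
Geostrophic balance rearranged: |∂P/∂n| = f ρ V_g
|∂P/∂n| = 1.10×10⁻⁴ × 0.968 × 31.0 = 3.30×10⁻³ Pa/m
Isobar spacing: Δn = ΔP/|∂P/∂n| = 500 Pa / 3.30×10⁻³ Pa/m = 151322 m ≈ 150 km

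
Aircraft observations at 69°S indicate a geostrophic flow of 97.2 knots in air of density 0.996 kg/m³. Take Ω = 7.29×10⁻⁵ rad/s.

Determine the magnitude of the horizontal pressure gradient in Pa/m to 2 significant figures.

6.8×10⁻³ Pa/m

Coriolis parameter at 69°S:
f = 2Ω sin φ = 2 × 7.29×10⁻⁵ × sin 69° = 1.36×10⁻⁴ s⁻¹
Wind speed in SI: 97.2 knots = 50.0 m/s
Geostrophic balance rearranged: |∂P/∂n| = f ρ V_g
|∂P/∂n| = 1.36×10⁻⁴ × 0.996 × 50.0 = 6.78×10⁻³ Pa/m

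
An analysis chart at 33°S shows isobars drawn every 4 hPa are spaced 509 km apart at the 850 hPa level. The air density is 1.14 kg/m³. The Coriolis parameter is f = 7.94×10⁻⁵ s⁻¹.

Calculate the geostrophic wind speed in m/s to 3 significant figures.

Pressure gradient: |∂P/∂n| = 400 Pa / 509000 m = 7.86×10⁻⁴ Pa/m
Geostrophic balance (pressure-gradient force = Coriolis force):
V_g = (1/(fρ)) |∂P/∂n| = 7.86×10⁻⁴ / (7.94×10⁻⁵ × 1.14) = 8.68 m/s

8.68 m/s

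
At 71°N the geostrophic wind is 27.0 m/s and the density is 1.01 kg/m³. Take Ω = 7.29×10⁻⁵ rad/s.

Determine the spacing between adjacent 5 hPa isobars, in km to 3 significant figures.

Coriolis parameter at 71°N:
f = 2Ω sin φ = 2 × 7.29×10⁻⁵ × sin 71° = 1.38×10⁻⁴ s⁻¹
Geostrophic balance rearranged: |∂P/∂n| = f ρ V_g
|∂P/∂n| = 1.38×10⁻⁴ × 1.01 × 27.0 = 3.76×10⁻³ Pa/m
Isobar spacing: Δn = ΔP/|∂P/∂n| = 500 Pa / 3.76×10⁻³ Pa/m = 133002 m ≈ 133 km

133 km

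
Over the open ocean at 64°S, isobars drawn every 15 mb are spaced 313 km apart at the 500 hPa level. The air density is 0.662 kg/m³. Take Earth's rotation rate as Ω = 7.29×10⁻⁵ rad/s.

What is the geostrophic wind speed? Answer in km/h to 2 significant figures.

200 km/h

Coriolis parameter at 64°S:
f = 2Ω sin φ = 2 × 7.29×10⁻⁵ × sin 64° = 1.31×10⁻⁴ s⁻¹
Pressure gradient: |∂P/∂n| = 1500 Pa / 313000 m = 4.79×10⁻³ Pa/m
Geostrophic balance (pressure-gradient force = Coriolis force):
V_g = (1/(fρ)) |∂P/∂n| = 4.79×10⁻³ / (1.31×10⁻⁴ × 0.662) = 55.2 m/s
Converting: 55.2 m/s × 3.6 = 200 km/h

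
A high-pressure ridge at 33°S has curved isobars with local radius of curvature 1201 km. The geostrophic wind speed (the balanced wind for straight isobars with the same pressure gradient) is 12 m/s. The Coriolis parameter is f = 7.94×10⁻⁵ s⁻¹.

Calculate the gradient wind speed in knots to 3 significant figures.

Around a high, pressure-gradient force acts outward with centrifugal, so Coriolis balances both:
fV = (1/ρ)|∂P/∂n| + V²/R  →  V² − fR·V + fR·V_g = 0
With fR = 7.94×10⁻⁵ × 1201×10³ m = 95.4 m/s:
V = [fR − √((fR)² − 4 fR V_g)]/2 = [95.4 − √(95.4² − 4×95.4×12)]/2 = 14.1 m/s
Supergeostrophic (V > V_g = 12 m/s), as expected around a high.
Converting: 14.1 m/s × 1.944 = 27.4 knots

27.4 knots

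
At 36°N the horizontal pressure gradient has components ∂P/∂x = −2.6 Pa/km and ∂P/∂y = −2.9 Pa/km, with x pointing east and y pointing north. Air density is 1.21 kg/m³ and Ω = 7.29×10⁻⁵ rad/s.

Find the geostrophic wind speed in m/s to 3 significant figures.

37.6 m/s

Coriolis parameter at 36°N:
f = 2Ω sin φ = 2 × 7.29×10⁻⁵ × sin 36° = 8.57×10⁻⁵ s⁻¹
Component geostrophic relations (x east, y north):
u_g = −(1/(fρ)) ∂P/∂y,  v_g = (1/(fρ)) ∂P/∂x
u_g = −(−2.9×10⁻³)/(8.57×10⁻⁵ × 1.21) = 28.0 m/s;  v_g = (−2.6×10⁻³)/(8.57×10⁻⁵ × 1.21) = −25.1 m/s
|V_g| = √(u_g² + v_g²) = 37.6 m/s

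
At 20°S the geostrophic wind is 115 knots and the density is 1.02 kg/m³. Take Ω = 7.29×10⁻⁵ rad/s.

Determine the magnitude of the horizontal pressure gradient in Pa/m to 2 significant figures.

3.0×10⁻³ Pa/m

Coriolis parameter at 20°S:
f = 2Ω sin φ = 2 × 7.29×10⁻⁵ × sin 20° = 4.99×10⁻⁵ s⁻¹
Wind speed in SI: 115 knots = 59.2 m/s
Geostrophic balance rearranged: |∂P/∂n| = f ρ V_g
|∂P/∂n| = 4.99×10⁻⁵ × 1.02 × 59.2 = 3.01×10⁻³ Pa/m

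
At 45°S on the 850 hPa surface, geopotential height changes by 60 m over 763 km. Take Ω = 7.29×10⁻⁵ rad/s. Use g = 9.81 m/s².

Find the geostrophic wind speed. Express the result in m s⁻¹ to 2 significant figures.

7.5 m s⁻¹

Coriolis parameter at 45°S:
f = 2Ω sin φ = 2 × 7.29×10⁻⁵ × sin 45° = 1.03×10⁻⁴ s⁻¹
Height gradient: |∂Z/∂n| = 60 m / 763000 m = 7.86×10⁻⁵
On a pressure surface, geostrophic balance gives V_g = (g/f)|∂Z/∂n|:
V_g = 9.81 × 7.86×10⁻⁵ / 1.03×10⁻⁴ = 7.48 m/s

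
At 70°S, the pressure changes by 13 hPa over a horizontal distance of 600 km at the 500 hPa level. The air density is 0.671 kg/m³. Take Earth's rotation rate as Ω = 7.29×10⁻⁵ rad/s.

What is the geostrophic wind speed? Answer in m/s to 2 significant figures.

24 m/s

Coriolis parameter at 70°S:
f = 2Ω sin φ = 2 × 7.29×10⁻⁵ × sin 70° = 1.37×10⁻⁴ s⁻¹
Pressure gradient: |∂P/∂n| = 1300 Pa / 600000 m = 2.17×10⁻³ Pa/m
Geostrophic balance (pressure-gradient force = Coriolis force):
V_g = (1/(fρ)) |∂P/∂n| = 2.17×10⁻³ / (1.37×10⁻⁴ × 0.671) = 23.6 m/s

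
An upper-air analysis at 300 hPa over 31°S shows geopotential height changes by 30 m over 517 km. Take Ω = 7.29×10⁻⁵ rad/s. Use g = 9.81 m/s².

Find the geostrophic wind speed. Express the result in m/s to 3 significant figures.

Coriolis parameter at 31°S:
f = 2Ω sin φ = 2 × 7.29×10⁻⁵ × sin 31° = 7.51×10⁻⁵ s⁻¹
Height gradient: |∂Z/∂n| = 30 m / 517000 m = 5.80×10⁻⁵
On a pressure surface, geostrophic balance gives V_g = (g/f)|∂Z/∂n|:
V_g = 9.81 × 5.80×10⁻⁵ / 7.51×10⁻⁵ = 7.58 m/s

7.58 m/s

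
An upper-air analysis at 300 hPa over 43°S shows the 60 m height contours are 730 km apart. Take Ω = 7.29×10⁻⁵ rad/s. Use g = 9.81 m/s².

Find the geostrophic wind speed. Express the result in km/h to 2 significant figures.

29 km/h

Coriolis parameter at 43°S:
f = 2Ω sin φ = 2 × 7.29×10⁻⁵ × sin 43° = 9.94×10⁻⁵ s⁻¹
Height gradient: |∂Z/∂n| = 60 m / 730000 m = 8.22×10⁻⁵
On a pressure surface, geostrophic balance gives V_g = (g/f)|∂Z/∂n|:
V_g = 9.81 × 8.22×10⁻⁵ / 9.94×10⁻⁵ = 8.11 m/s
Converting: 8.11 m/s × 3.6 = 29 km/h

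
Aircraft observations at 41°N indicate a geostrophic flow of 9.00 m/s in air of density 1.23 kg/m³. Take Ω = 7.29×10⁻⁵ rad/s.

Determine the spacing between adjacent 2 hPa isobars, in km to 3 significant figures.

Coriolis parameter at 41°N:
f = 2Ω sin φ = 2 × 7.29×10⁻⁵ × sin 41° = 9.57×10⁻⁵ s⁻¹
Geostrophic balance rearranged: |∂P/∂n| = f ρ V_g
|∂P/∂n| = 9.57×10⁻⁵ × 1.23 × 9.00 = 1.06×10⁻³ Pa/m
Isobar spacing: Δn = ΔP/|∂P/∂n| = 200 Pa / 1.06×10⁻³ Pa/m = 188878 m ≈ 189 km

189 km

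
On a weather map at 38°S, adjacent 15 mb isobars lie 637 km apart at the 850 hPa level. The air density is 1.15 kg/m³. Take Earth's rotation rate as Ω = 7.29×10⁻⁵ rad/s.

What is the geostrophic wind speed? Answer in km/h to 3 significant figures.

82.1 km/h

Coriolis parameter at 38°S:
f = 2Ω sin φ = 2 × 7.29×10⁻⁵ × sin 38° = 8.98×10⁻⁵ s⁻¹
Pressure gradient: |∂P/∂n| = 1500 Pa / 637000 m = 2.35×10⁻³ Pa/m
Geostrophic balance (pressure-gradient force = Coriolis force):
V_g = (1/(fρ)) |∂P/∂n| = 2.35×10⁻³ / (8.98×10⁻⁵ × 1.15) = 22.8 m/s
Converting: 22.8 m/s × 3.6 = 82.1 km/h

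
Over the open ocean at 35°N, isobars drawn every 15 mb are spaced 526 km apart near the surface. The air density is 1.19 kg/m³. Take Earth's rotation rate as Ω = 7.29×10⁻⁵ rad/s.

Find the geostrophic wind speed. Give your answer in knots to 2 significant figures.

56 knots

Coriolis parameter at 35°N:
f = 2Ω sin φ = 2 × 7.29×10⁻⁵ × sin 35° = 8.36×10⁻⁵ s⁻¹
Pressure gradient: |∂P/∂n| = 1500 Pa / 526000 m = 2.85×10⁻³ Pa/m
Geostrophic balance (pressure-gradient force = Coriolis force):
V_g = (1/(fρ)) |∂P/∂n| = 2.85×10⁻³ / (8.36×10⁻⁵ × 1.19) = 28.7 m/s
Converting: 28.7 m/s × 1.944 = 56 knots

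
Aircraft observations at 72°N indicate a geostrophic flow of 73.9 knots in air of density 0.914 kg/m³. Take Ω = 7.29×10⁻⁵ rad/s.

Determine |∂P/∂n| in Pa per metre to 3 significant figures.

4.82×10⁻³ Pa/m

Coriolis parameter at 72°N:
f = 2Ω sin φ = 2 × 7.29×10⁻⁵ × sin 72° = 1.39×10⁻⁴ s⁻¹
Wind speed in SI: 73.9 knots = 38.0 m/s
Geostrophic balance rearranged: |∂P/∂n| = f ρ V_g
|∂P/∂n| = 1.39×10⁻⁴ × 0.914 × 38.0 = 4.82×10⁻³ Pa/m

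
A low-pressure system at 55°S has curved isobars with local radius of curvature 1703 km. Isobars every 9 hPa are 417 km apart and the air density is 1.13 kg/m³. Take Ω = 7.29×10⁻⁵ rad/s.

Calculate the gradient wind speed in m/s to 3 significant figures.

Coriolis parameter at 55°S:
f = 2Ω sin φ = 2 × 7.29×10⁻⁵ × sin 55° = 1.19×10⁻⁴ s⁻¹
Pressure gradient: |∂P/∂n| = 900 Pa / 417000 m = 2.16×10⁻³ Pa/m
Geostrophic speed: V_g = |∂P/∂n|/(fρ) = 2.16×10⁻³/(1.19×10⁻⁴ × 1.13) = 16.0 m/s
Around a low, centrifugal force acts outward with Coriolis, so pressure-gradient force balances both:
(1/ρ)|∂P/∂n| = fV + V²/R  →  V² + fR·V − fR·V_g = 0
With fR = 1.19×10⁻⁴ × 1703×10³ m = 203 m/s:
V = [−fR + √((fR)² + 4 fR V_g)]/2 = [−203 + √(203² + 4×203×16)]/2 = 14.9 m/s
Subgeostrophic (V < V_g = 16 m/s), as expected around a low.

14.9 m/s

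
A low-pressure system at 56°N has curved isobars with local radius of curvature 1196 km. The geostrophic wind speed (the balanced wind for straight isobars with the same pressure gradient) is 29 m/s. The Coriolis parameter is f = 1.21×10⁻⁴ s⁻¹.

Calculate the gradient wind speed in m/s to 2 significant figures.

25 m/s

Around a low, centrifugal force acts outward with Coriolis, so pressure-gradient force balances both:
(1/ρ)|∂P/∂n| = fV + V²/R  →  V² + fR·V − fR·V_g = 0
With fR = 1.21×10⁻⁴ × 1196×10³ m = 145 m/s:
V = [−fR + √((fR)² + 4 fR V_g)]/2 = [−145 + √(145² + 4×145×29)]/2 = 24.8 m/s
Subgeostrophic (V < V_g = 29 m/s), as expected around a low.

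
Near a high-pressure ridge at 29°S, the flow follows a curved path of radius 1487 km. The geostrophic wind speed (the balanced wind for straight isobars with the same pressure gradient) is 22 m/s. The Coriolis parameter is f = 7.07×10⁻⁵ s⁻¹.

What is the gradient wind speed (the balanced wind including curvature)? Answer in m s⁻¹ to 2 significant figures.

Around a high, pressure-gradient force acts outward with centrifugal, so Coriolis balances both:
fV = (1/ρ)|∂P/∂n| + V²/R  →  V² − fR·V + fR·V_g = 0
With fR = 7.07×10⁻⁵ × 1487×10³ m = 105 m/s:
V = [fR − √((fR)² − 4 fR V_g)]/2 = [105 − √(105² − 4×105×22)]/2 = 31.3 m/s
Supergeostrophic (V > V_g = 22 m/s), as expected around a high.

31 m s⁻¹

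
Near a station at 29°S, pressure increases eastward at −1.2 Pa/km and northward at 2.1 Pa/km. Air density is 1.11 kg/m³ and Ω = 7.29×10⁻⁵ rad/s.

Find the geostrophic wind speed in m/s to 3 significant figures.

30.8 m/s

Coriolis parameter at 29°S:
f = 2Ω sin φ = 2 × 7.29×10⁻⁵ × sin 29° = 7.07×10⁻⁵ s⁻¹
In the Southern Hemisphere f is negative: f = −7.07×10⁻⁵ s⁻¹.
Component geostrophic relations (x east, y north):
u_g = −(1/(fρ)) ∂P/∂y,  v_g = (1/(fρ)) ∂P/∂x
u_g = −(2.1×10⁻³)/(−7.07×10⁻⁵ × 1.11) = 26.8 m/s;  v_g = (−1.2×10⁻³)/(−7.07×10⁻⁵ × 1.11) = 15.3 m/s
|V_g| = √(u_g² + v_g²) = 30.8 m/s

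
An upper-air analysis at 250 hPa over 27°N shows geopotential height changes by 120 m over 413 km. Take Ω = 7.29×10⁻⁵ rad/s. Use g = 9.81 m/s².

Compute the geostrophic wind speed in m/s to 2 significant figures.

43 m/s

Coriolis parameter at 27°N:
f = 2Ω sin φ = 2 × 7.29×10⁻⁵ × sin 27° = 6.62×10⁻⁵ s⁻¹
Height gradient: |∂Z/∂n| = 120 m / 413000 m = 2.91×10⁻⁴
On a pressure surface, geostrophic balance gives V_g = (g/f)|∂Z/∂n|:
V_g = 9.81 × 2.91×10⁻⁴ / 6.62×10⁻⁵ = 43.1 m/s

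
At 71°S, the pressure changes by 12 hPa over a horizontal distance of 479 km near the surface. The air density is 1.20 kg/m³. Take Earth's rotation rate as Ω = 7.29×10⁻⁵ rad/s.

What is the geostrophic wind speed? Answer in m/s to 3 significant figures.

15.1 m/s

Coriolis parameter at 71°S:
f = 2Ω sin φ = 2 × 7.29×10⁻⁵ × sin 71° = 1.38×10⁻⁴ s⁻¹
Pressure gradient: |∂P/∂n| = 1200 Pa / 479000 m = 2.51×10⁻³ Pa/m
Geostrophic balance (pressure-gradient force = Coriolis force):
V_g = (1/(fρ)) |∂P/∂n| = 2.51×10⁻³ / (1.38×10⁻⁴ × 1.20) = 15.1 m/s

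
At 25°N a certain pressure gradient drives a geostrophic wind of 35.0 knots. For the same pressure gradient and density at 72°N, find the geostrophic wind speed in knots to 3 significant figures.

15.6 knots

With the same pressure gradient and density, V_g ∝ 1/f ∝ 1/sin φ.
V₂ = V₁ · sin φ₁ / sin φ₂ = 35.0 × sin 25° / sin 72°
V₂ = 35.0 × 0.4226/0.9511 = 15.6 knots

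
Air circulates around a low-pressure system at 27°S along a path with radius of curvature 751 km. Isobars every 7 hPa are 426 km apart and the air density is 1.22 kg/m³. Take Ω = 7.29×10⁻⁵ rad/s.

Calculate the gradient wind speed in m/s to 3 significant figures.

Coriolis parameter at 27°S:
f = 2Ω sin φ = 2 × 7.29×10⁻⁵ × sin 27° = 6.62×10⁻⁵ s⁻¹
Pressure gradient: |∂P/∂n| = 700 Pa / 426000 m = 1.64×10⁻³ Pa/m
Geostrophic speed: V_g = |∂P/∂n|/(fρ) = 1.64×10⁻³/(6.62×10⁻⁵ × 1.22) = 20.3 m/s
Around a low, centrifugal force acts outward with Coriolis, so pressure-gradient force balances both:
(1/ρ)|∂P/∂n| = fV + V²/R  →  V² + fR·V − fR·V_g = 0
With fR = 6.62×10⁻⁵ × 751×10³ m = 49.7 m/s:
V = [−fR + √((fR)² + 4 fR V_g)]/2 = [−49.7 + √(49.7² + 4×49.7×20.3)]/2 = 15.5 m/s
Subgeostrophic (V < V_g = 20.3 m/s), as expected around a low.

15.5 m/s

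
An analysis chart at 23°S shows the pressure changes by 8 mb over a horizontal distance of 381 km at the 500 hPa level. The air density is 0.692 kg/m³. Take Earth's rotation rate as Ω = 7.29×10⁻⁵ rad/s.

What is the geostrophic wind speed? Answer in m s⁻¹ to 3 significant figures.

53.3 m s⁻¹

Coriolis parameter at 23°S:
f = 2Ω sin φ = 2 × 7.29×10⁻⁵ × sin 23° = 5.70×10⁻⁵ s⁻¹
Pressure gradient: |∂P/∂n| = 800 Pa / 381000 m = 2.10×10⁻³ Pa/m
Geostrophic balance (pressure-gradient force = Coriolis force):
V_g = (1/(fρ)) |∂P/∂n| = 2.10×10⁻³ / (5.70×10⁻⁵ × 0.692) = 53.3 m/s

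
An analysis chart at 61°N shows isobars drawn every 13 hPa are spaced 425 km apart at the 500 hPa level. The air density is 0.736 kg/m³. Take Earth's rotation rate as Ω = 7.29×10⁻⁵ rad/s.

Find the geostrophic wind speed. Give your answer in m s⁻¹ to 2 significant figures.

33 m s⁻¹

Coriolis parameter at 61°N:
f = 2Ω sin φ = 2 × 7.29×10⁻⁵ × sin 61° = 1.28×10⁻⁴ s⁻¹
Pressure gradient: |∂P/∂n| = 1300 Pa / 425000 m = 3.06×10⁻³ Pa/m
Geostrophic balance (pressure-gradient force = Coriolis force):
V_g = (1/(fρ)) |∂P/∂n| = 3.06×10⁻³ / (1.28×10⁻⁴ × 0.736) = 32.6 m/s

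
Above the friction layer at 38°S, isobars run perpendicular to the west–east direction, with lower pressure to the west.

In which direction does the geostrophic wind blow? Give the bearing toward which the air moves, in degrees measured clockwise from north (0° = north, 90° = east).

The pressure-gradient force points toward the west (bearing 270°).
Geostrophic balance: in the Southern Hemisphere the Coriolis force deflects motion to the left, so the geostrophic wind blows 90° to the left of the pressure-gradient force (low pressure on the right).
Rotating 270° by 90° counterclockwise gives 180° — the wind blows toward the south.

180°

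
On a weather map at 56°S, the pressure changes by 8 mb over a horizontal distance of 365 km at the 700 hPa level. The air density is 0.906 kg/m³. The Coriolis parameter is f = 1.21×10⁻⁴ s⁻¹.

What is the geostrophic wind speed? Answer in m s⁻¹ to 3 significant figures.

Pressure gradient: |∂P/∂n| = 800 Pa / 365000 m = 2.19×10⁻³ Pa/m
Geostrophic balance (pressure-gradient force = Coriolis force):
V_g = (1/(fρ)) |∂P/∂n| = 2.19×10⁻³ / (1.21×10⁻⁴ × 0.906) = 20.0 m/s

20.0 m s⁻¹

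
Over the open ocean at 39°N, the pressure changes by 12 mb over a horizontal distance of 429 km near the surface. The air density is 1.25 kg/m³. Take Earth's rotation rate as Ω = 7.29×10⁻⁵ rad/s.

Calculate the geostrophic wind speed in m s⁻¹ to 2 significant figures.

Coriolis parameter at 39°N:
f = 2Ω sin φ = 2 × 7.29×10⁻⁵ × sin 39° = 9.18×10⁻⁵ s⁻¹
Pressure gradient: |∂P/∂n| = 1200 Pa / 429000 m = 2.80×10⁻³ Pa/m
Geostrophic balance (pressure-gradient force = Coriolis force):
V_g = (1/(fρ)) |∂P/∂n| = 2.80×10⁻³ / (9.18×10⁻⁵ × 1.25) = 24.4 m/s

24 m s⁻¹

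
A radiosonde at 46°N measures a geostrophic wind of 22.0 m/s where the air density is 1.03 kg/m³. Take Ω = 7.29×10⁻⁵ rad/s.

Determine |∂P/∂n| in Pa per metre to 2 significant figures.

2.4×10⁻³ Pa/m

Coriolis parameter at 46°N:
f = 2Ω sin φ = 2 × 7.29×10⁻⁵ × sin 46° = 1.05×10⁻⁴ s⁻¹
Geostrophic balance rearranged: |∂P/∂n| = f ρ V_g
|∂P/∂n| = 1.05×10⁻⁴ × 1.03 × 22.0 = 2.38×10⁻³ Pa/m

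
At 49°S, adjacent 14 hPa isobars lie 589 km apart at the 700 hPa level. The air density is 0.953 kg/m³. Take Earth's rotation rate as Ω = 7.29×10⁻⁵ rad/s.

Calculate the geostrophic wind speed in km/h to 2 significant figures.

82 km/h

Coriolis parameter at 49°S:
f = 2Ω sin φ = 2 × 7.29×10⁻⁵ × sin 49° = 1.10×10⁻⁴ s⁻¹
Pressure gradient: |∂P/∂n| = 1400 Pa / 589000 m = 2.38×10⁻³ Pa/m
Geostrophic balance (pressure-gradient force = Coriolis force):
V_g = (1/(fρ)) |∂P/∂n| = 2.38×10⁻³ / (1.10×10⁻⁴ × 0.953) = 22.7 m/s
Converting: 22.7 m/s × 3.6 = 82 km/h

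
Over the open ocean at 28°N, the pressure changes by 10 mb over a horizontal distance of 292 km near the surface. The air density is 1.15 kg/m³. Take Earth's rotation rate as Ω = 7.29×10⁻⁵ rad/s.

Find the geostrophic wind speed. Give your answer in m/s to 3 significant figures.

43.5 m/s

Coriolis parameter at 28°N:
f = 2Ω sin φ = 2 × 7.29×10⁻⁵ × sin 28° = 6.84×10⁻⁵ s⁻¹
Pressure gradient: |∂P/∂n| = 1000 Pa / 292000 m = 3.42×10⁻³ Pa/m
Geostrophic balance (pressure-gradient force = Coriolis force):
V_g = (1/(fρ)) |∂P/∂n| = 3.42×10⁻³ / (6.84×10⁻⁵ × 1.15) = 43.5 m/s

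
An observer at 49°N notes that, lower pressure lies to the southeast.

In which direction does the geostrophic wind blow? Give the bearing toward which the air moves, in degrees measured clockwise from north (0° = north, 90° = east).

225°

The pressure-gradient force points toward the southeast (bearing 135°).
Geostrophic balance: in the Northern Hemisphere the Coriolis force deflects motion to the right, so the geostrophic wind blows 90° to the right of the pressure-gradient force (low pressure on the left).
Rotating 135° by 90° clockwise gives 225° — the wind blows toward the southwest.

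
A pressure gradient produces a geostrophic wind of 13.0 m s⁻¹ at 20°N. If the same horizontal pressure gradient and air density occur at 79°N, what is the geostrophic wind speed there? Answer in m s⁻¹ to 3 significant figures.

With the same pressure gradient and density, V_g ∝ 1/f ∝ 1/sin φ.
V₂ = V₁ · sin φ₁ / sin φ₂ = 13.0 × sin 20° / sin 79°
V₂ = 13.0 × 0.3420/0.9816 = 4.53 m s⁻¹

4.53 m s⁻¹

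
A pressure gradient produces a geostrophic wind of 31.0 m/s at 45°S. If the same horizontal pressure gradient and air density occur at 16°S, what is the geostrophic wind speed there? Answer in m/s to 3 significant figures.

With the same pressure gradient and density, V_g ∝ 1/f ∝ 1/sin φ.
V₂ = V₁ · sin φ₁ / sin φ₂ = 31.0 × sin 45° / sin 16°
V₂ = 31.0 × 0.7071/0.2756 = 79.5 m/s

79.5 m/s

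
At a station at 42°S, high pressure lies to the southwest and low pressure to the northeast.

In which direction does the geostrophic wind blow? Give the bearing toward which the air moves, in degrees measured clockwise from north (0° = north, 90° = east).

The pressure-gradient force points toward the northeast (bearing 045°).
Geostrophic balance: in the Southern Hemisphere the Coriolis force deflects motion to the left, so the geostrophic wind blows 90° to the left of the pressure-gradient force (low pressure on the right).
Rotating 045° by 90° counterclockwise gives 315° — the wind blows toward the northwest.

315°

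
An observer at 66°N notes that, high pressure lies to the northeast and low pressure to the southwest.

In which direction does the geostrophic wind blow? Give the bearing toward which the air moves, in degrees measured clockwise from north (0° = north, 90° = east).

315°

The pressure-gradient force points toward the southwest (bearing 225°).
Geostrophic balance: in the Northern Hemisphere the Coriolis force deflects motion to the right, so the geostrophic wind blows 90° to the right of the pressure-gradient force (low pressure on the left).
Rotating 225° by 90° clockwise gives 315° — the wind blows toward the northwest.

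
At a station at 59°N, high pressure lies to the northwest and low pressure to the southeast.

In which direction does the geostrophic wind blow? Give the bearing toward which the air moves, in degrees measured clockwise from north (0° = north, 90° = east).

The pressure-gradient force points toward the southeast (bearing 135°).
Geostrophic balance: in the Northern Hemisphere the Coriolis force deflects motion to the right, so the geostrophic wind blows 90° to the right of the pressure-gradient force (low pressure on the left).
Rotating 135° by 90° clockwise gives 225° — the wind blows toward the southwest.

225°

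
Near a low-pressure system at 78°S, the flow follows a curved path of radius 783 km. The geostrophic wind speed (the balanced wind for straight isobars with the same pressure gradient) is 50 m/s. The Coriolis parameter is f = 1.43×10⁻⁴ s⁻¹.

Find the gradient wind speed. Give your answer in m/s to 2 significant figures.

Around a low, centrifugal force acts outward with Coriolis, so pressure-gradient force balances both:
(1/ρ)|∂P/∂n| = fV + V²/R  →  V² + fR·V − fR·V_g = 0
With fR = 1.43×10⁻⁴ × 783×10³ m = 112 m/s:
V = [−fR + √((fR)² + 4 fR V_g)]/2 = [−112 + √(112² + 4×112×50)]/2 = 37.5 m/s
Subgeostrophic (V < V_g = 50 m/s), as expected around a low.

37 m/s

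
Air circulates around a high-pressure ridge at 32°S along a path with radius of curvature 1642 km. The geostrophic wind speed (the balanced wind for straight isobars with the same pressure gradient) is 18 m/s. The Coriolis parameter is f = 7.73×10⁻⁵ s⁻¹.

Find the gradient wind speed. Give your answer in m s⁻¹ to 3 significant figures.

21.7 m s⁻¹

Around a high, pressure-gradient force acts outward with centrifugal, so Coriolis balances both:
fV = (1/ρ)|∂P/∂n| + V²/R  →  V² − fR·V + fR·V_g = 0
With fR = 7.73×10⁻⁵ × 1642×10³ m = 127 m/s:
V = [fR − √((fR)² − 4 fR V_g)]/2 = [127 − √(127² − 4×127×18)]/2 = 21.7 m/s
Supergeostrophic (V > V_g = 18 m/s), as expected around a high.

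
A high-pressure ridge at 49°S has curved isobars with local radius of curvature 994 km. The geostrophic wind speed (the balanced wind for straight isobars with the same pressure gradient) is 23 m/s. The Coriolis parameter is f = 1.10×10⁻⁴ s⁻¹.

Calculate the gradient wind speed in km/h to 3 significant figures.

118 km/h

Around a high, pressure-gradient force acts outward with centrifugal, so Coriolis balances both:
fV = (1/ρ)|∂P/∂n| + V²/R  →  V² − fR·V + fR·V_g = 0
With fR = 1.10×10⁻⁴ × 994×10³ m = 109 m/s:
V = [fR − √((fR)² − 4 fR V_g)]/2 = [109 − √(109² − 4×109×23)]/2 = 32.9 m/s
Supergeostrophic (V > V_g = 23 m/s), as expected around a high.
Converting: 32.9 m/s × 3.6 = 118 km/h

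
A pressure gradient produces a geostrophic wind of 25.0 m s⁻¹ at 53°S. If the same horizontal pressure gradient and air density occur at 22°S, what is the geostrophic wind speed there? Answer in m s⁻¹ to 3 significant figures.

53.3 m s⁻¹

With the same pressure gradient and density, V_g ∝ 1/f ∝ 1/sin φ.
V₂ = V₁ · sin φ₁ / sin φ₂ = 25.0 × sin 53° / sin 22°
V₂ = 25.0 × 0.7986/0.3746 = 53.3 m s⁻¹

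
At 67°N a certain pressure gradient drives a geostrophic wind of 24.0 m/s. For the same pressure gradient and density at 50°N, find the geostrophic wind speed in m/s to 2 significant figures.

With the same pressure gradient and density, V_g ∝ 1/f ∝ 1/sin φ.
V₂ = V₁ · sin φ₁ / sin φ₂ = 24.0 × sin 67° / sin 50°
V₂ = 24.0 × 0.9205/0.7660 = 29 m/s

29 m/s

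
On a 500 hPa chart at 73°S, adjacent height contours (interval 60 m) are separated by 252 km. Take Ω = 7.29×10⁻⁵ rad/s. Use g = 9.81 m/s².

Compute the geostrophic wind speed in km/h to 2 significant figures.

Coriolis parameter at 73°S:
f = 2Ω sin φ = 2 × 7.29×10⁻⁵ × sin 73° = 1.39×10⁻⁴ s⁻¹
Height gradient: |∂Z/∂n| = 60 m / 252000 m = 2.38×10⁻⁴
On a pressure surface, geostrophic balance gives V_g = (g/f)|∂Z/∂n|:
V_g = 9.81 × 2.38×10⁻⁴ / 1.39×10⁻⁴ = 16.8 m/s
Converting: 16.8 m/s × 3.6 = 60 km/h

60 km/h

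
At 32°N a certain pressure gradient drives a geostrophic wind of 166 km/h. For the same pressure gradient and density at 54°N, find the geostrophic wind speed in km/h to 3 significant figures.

With the same pressure gradient and density, V_g ∝ 1/f ∝ 1/sin φ.
V₂ = V₁ · sin φ₁ / sin φ₂ = 166 × sin 32° / sin 54°
V₂ = 166 × 0.5299/0.8090 = 109 km/h

109 km/h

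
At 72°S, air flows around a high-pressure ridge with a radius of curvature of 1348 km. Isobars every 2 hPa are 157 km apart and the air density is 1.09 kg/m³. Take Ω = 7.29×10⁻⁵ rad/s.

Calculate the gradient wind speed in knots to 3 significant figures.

17.2 knots

Coriolis parameter at 72°S:
f = 2Ω sin φ = 2 × 7.29×10⁻⁵ × sin 72° = 1.39×10⁻⁴ s⁻¹
Pressure gradient: |∂P/∂n| = 200 Pa / 157000 m = 1.27×10⁻³ Pa/m
Geostrophic speed: V_g = |∂P/∂n|/(fρ) = 1.27×10⁻³/(1.39×10⁻⁴ × 1.09) = 8.43 m/s
Around a high, pressure-gradient force acts outward with centrifugal, so Coriolis balances both:
fV = (1/ρ)|∂P/∂n| + V²/R  →  V² − fR·V + fR·V_g = 0
With fR = 1.39×10⁻⁴ × 1348×10³ m = 187 m/s:
V = [fR − √((fR)² − 4 fR V_g)]/2 = [187 − √(187² − 4×187×8.43)]/2 = 8.85 m/s
Supergeostrophic (V > V_g = 8.43 m/s), as expected around a high.
Converting: 8.85 m/s × 1.944 = 17.2 knots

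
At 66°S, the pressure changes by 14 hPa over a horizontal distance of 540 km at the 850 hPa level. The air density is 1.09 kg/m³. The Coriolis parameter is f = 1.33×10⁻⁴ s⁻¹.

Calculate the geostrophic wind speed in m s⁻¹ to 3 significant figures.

17.9 m s⁻¹

Pressure gradient: |∂P/∂n| = 1400 Pa / 540000 m = 2.59×10⁻³ Pa/m
Geostrophic balance (pressure-gradient force = Coriolis force):
V_g = (1/(fρ)) |∂P/∂n| = 2.59×10⁻³ / (1.33×10⁻⁴ × 1.09) = 17.9 m/s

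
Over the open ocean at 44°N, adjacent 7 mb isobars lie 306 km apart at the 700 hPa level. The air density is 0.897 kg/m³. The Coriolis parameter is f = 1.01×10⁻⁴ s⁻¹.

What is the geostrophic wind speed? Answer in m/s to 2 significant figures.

25 m/s

Pressure gradient: |∂P/∂n| = 700 Pa / 306000 m = 2.29×10⁻³ Pa/m
Geostrophic balance (pressure-gradient force = Coriolis force):
V_g = (1/(fρ)) |∂P/∂n| = 2.29×10⁻³ / (1.01×10⁻⁴ × 0.897) = 25.3 m/s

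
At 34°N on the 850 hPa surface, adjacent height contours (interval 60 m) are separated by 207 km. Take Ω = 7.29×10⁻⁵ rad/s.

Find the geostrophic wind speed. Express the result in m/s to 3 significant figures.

Coriolis parameter at 34°N:
f = 2Ω sin φ = 2 × 7.29×10⁻⁵ × sin 34° = 8.15×10⁻⁵ s⁻¹
Height gradient: |∂Z/∂n| = 60 m / 207000 m = 2.90×10⁻⁴
On a pressure surface, geostrophic balance gives V_g = (g/f)|∂Z/∂n|:
V_g = 9.81 × 2.90×10⁻⁴ / 8.15×10⁻⁵ = 34.9 m/s

34.9 m/s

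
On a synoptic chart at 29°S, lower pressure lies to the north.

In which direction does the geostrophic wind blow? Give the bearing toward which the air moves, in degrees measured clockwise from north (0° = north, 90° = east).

The pressure-gradient force points toward the north (bearing 000°).
Geostrophic balance: in the Southern Hemisphere the Coriolis force deflects motion to the left, so the geostrophic wind blows 90° to the left of the pressure-gradient force (low pressure on the right).
Rotating 000° by 90° counterclockwise gives 270° — the wind blows toward the west.

270°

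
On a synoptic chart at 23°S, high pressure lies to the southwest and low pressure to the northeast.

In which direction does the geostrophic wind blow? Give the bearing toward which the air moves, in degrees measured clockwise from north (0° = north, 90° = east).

The pressure-gradient force points toward the northeast (bearing 045°).
Geostrophic balance: in the Southern Hemisphere the Coriolis force deflects motion to the left, so the geostrophic wind blows 90° to the left of the pressure-gradient force (low pressure on the right).
Rotating 045° by 90° counterclockwise gives 315° — the wind blows toward the northwest.

315°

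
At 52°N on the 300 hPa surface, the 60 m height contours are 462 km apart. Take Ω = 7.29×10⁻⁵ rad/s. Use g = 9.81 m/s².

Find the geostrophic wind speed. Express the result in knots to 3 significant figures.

Coriolis parameter at 52°N:
f = 2Ω sin φ = 2 × 7.29×10⁻⁵ × sin 52° = 1.15×10⁻⁴ s⁻¹
Height gradient: |∂Z/∂n| = 60 m / 462000 m = 1.30×10⁻⁴
On a pressure surface, geostrophic balance gives V_g = (g/f)|∂Z/∂n|:
V_g = 9.81 × 1.30×10⁻⁴ / 1.15×10⁻⁴ = 11.1 m/s
Converting: 11.1 m/s × 1.944 = 21.6 knots

21.6 knots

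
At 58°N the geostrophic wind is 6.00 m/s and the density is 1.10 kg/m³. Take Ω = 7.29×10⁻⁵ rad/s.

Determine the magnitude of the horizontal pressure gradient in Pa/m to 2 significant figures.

Coriolis parameter at 58°N:
f = 2Ω sin φ = 2 × 7.29×10⁻⁵ × sin 58° = 1.24×10⁻⁴ s⁻¹
Geostrophic balance rearranged: |∂P/∂n| = f ρ V_g
|∂P/∂n| = 1.24×10⁻⁴ × 1.10 × 6.00 = 8.16×10⁻⁴ Pa/m

8.2×10⁻⁴ Pa/m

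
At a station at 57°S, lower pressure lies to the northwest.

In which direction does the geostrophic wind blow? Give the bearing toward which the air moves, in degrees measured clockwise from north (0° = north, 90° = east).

225°

The pressure-gradient force points toward the northwest (bearing 315°).
Geostrophic balance: in the Southern Hemisphere the Coriolis force deflects motion to the left, so the geostrophic wind blows 90° to the left of the pressure-gradient force (low pressure on the right).
Rotating 315° by 90° counterclockwise gives 225° — the wind blows toward the southwest.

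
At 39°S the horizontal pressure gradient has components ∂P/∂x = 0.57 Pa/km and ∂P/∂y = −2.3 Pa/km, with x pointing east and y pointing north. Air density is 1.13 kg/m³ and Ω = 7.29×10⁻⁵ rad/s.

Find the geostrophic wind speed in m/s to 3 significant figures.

22.9 m/s

Coriolis parameter at 39°S:
f = 2Ω sin φ = 2 × 7.29×10⁻⁵ × sin 39° = 9.18×10⁻⁵ s⁻¹
In the Southern Hemisphere f is negative: f = −9.18×10⁻⁵ s⁻¹.
Component geostrophic relations (x east, y north):
u_g = −(1/(fρ)) ∂P/∂y,  v_g = (1/(fρ)) ∂P/∂x
u_g = −(−2.3×10⁻³)/(−9.18×10⁻⁵ × 1.13) = −22.2 m/s;  v_g = (0.57×10⁻³)/(−9.18×10⁻⁵ × 1.13) = −5.50 m/s
|V_g| = √(u_g² + v_g²) = 22.9 m/s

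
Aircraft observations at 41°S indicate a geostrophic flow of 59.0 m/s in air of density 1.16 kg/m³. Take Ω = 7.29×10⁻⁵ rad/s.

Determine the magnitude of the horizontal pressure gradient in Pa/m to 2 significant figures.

6.5×10⁻³ Pa/m

Coriolis parameter at 41°S:
f = 2Ω sin φ = 2 × 7.29×10⁻⁵ × sin 41° = 9.57×10⁻⁵ s⁻¹
Geostrophic balance rearranged: |∂P/∂n| = f ρ V_g
|∂P/∂n| = 9.57×10⁻⁵ × 1.16 × 59.0 = 6.55×10⁻³ Pa/m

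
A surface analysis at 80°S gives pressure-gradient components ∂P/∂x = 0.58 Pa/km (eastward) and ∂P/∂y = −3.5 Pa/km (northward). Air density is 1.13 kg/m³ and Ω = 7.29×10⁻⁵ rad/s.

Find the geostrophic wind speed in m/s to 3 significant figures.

Coriolis parameter at 80°S:
f = 2Ω sin φ = 2 × 7.29×10⁻⁵ × sin 80° = 1.44×10⁻⁴ s⁻¹
In the Southern Hemisphere f is negative: f = −1.44×10⁻⁴ s⁻¹.
Component geostrophic relations (x east, y north):
u_g = −(1/(fρ)) ∂P/∂y,  v_g = (1/(fρ)) ∂P/∂x
u_g = −(−3.5×10⁻³)/(−1.44×10⁻⁴ × 1.13) = −21.6 m/s;  v_g = (0.58×10⁻³)/(−1.44×10⁻⁴ × 1.13) = −3.57 m/s
|V_g| = √(u_g² + v_g²) = 21.9 m/s

21.9 m/s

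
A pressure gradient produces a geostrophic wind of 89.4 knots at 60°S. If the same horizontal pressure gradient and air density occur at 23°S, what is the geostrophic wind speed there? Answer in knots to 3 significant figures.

With the same pressure gradient and density, V_g ∝ 1/f ∝ 1/sin φ.
V₂ = V₁ · sin φ₁ / sin φ₂ = 89.4 × sin 60° / sin 23°
V₂ = 89.4 × 0.8660/0.3907 = 198 knots

198 knots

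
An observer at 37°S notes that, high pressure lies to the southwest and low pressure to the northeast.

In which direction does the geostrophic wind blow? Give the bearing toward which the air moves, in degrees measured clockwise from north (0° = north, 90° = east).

315°

The pressure-gradient force points toward the northeast (bearing 045°).
Geostrophic balance: in the Southern Hemisphere the Coriolis force deflects motion to the left, so the geostrophic wind blows 90° to the left of the pressure-gradient force (low pressure on the right).
Rotating 045° by 90° counterclockwise gives 315° — the wind blows toward the northwest.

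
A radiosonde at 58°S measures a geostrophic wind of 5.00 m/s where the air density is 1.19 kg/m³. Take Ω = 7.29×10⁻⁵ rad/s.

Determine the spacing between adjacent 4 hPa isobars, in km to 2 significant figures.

540 km

Coriolis parameter at 58°S:
f = 2Ω sin φ = 2 × 7.29×10⁻⁵ × sin 58° = 1.24×10⁻⁴ s⁻¹
Geostrophic balance rearranged: |∂P/∂n| = f ρ V_g
|∂P/∂n| = 1.24×10⁻⁴ × 1.19 × 5.00 = 7.36×10⁻⁴ Pa/m
Isobar spacing: Δn = ΔP/|∂P/∂n| = 400 Pa / 7.36×10⁻⁴ Pa/m = 543707 m ≈ 540 km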